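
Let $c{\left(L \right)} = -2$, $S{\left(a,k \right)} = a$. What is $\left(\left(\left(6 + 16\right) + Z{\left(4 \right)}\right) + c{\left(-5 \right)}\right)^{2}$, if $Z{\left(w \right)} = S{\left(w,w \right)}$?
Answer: $576$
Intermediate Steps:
$Z{\left(w \right)} = w$
$\left(\left(\left(6 + 16\right) + Z{\left(4 \right)}\right) + c{\left(-5 \right)}\right)^{2} = \left(\left(\left(6 + 16\right) + 4\right) - 2\right)^{2} = \left(\left(22 + 4\right) - 2\right)^{2} = \left(26 - 2\right)^{2} = 24^{2} = 576$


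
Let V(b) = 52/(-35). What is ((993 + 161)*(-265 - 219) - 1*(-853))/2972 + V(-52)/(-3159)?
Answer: -4743082027/25276860 ≈ -187.65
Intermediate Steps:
V(b) = -52/35 (V(b) = 52*(-1/35) = -52/35)
((993 + 161)*(-265 - 219) - 1*(-853))/2972 + V(-52)/(-3159) = ((993 + 161)*(-265 - 219) - 1*(-853))/2972 - 52/35/(-3159) = (1154*(-484) + 853)*(1/2972) - 52/35*(-1/3159) = (-558536 + 853)*(1/2972) + 4/8505 = -557683*1/2972 + 4/8505 = -557683/2972 + 4/8505 = -4743082027/25276860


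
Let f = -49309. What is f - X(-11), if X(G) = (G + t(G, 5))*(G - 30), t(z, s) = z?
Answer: -50211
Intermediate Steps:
X(G) = 2*G*(-30 + G) (X(G) = (G + G)*(G - 30) = (2*G)*(-30 + G) = 2*G*(-30 + G))
f - X(-11) = -49309 - 2*(-11)*(-30 - 11) = -49309 - 2*(-11)*(-41) = -49309 - 1*902 = -49309 - 902 = -50211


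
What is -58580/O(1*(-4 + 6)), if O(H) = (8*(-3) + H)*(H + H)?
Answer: 14645/22 ≈ 665.68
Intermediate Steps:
O(H) = 2*H*(-24 + H) (O(H) = (-24 + H)*(2*H) = 2*H*(-24 + H))
-58580/O(1*(-4 + 6)) = -58580*1/(2*(-24 + 1*(-4 + 6))*(-4 + 6)) = -58580*1/(4*(-24 + 1*2)) = -58580*1/(4*(-24 + 2)) = -58580/(2*2*(-22)) = -58580/(-88) = -58580*(-1/88) = 14645/22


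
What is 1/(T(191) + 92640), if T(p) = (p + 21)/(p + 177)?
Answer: 92/8522933 ≈ 1.0794e-5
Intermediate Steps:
T(p) = (21 + p)/(177 + p)
1/(T(191) + 92640) = 1/((21 + 191)/(177 + 191) + 92640) = 1/(212/368 + 92640) = 1/((1/368)*212 + 92640) = 1/(53/92 + 92640) = 1/(8522933/92) = 92/8522933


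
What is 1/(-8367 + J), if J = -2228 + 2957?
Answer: -1/7638 ≈ -0.00013092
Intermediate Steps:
J = 729
1/(-8367 + J) = 1/(-8367 + 729) = 1/(-7638) = -1/7638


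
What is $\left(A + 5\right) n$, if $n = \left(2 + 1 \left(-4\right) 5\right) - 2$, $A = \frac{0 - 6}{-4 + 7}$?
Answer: $-60$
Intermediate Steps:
$A = -2$ ($A = - \frac{6}{3} = \left(-6\right) \frac{1}{3} = -2$)
$n = -20$ ($n = \left(2 - 20\right) - 2 = -18 - 2 = -20$)
$\left(A + 5\right) n = \left(-2 + 5\right) \left(-20\right) = 3 \left(-20\right) = -60$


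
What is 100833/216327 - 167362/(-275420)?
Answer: 10662724039/9930130390 ≈ 1.0738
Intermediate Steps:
100833/216327 - 167362/(-275420) = 100833*(1/216327) - 167362*(-1/275420) = 33611/72109 + 83681/137710 = 10662724039/9930130390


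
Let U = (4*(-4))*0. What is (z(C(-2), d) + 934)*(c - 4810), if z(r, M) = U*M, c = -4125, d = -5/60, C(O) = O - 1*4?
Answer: -8345290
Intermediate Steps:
C(O) = -4 + O (C(O) = O - 4 = -4 + O)
U = 0 (U = -16*0 = 0)
d = -1/12 (d = -5*1/60 = -1/12 ≈ -0.083333)
z(r, M) = 0 (z(r, M) = 0*M = 0)
(z(C(-2), d) + 934)*(c - 4810) = (0 + 934)*(-4125 - 4810) = 934*(-8935) = -8345290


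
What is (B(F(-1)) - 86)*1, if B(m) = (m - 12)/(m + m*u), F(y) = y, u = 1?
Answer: -159/2 ≈ -79.500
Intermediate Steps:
B(m) = (-12 + m)/(2*m) (B(m) = (m - 12)/(m + m*1) = (-12 + m)/(m + m) = (-12 + m)/((2*m)) = (-12 + m)*(1/(2*m)) = (-12 + m)/(2*m))
(B(F(-1)) - 86)*1 = ((½)*(-12 - 1)/(-1) - 86)*1 = ((½)*(-1)*(-13) - 86)*1 = (13/2 - 86)*1 = -159/2*1 = -159/2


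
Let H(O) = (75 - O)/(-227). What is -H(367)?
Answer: -292/227 ≈ -1.2863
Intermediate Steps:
H(O) = -75/227 + O/227 (H(O) = (75 - O)*(-1/227) = -75/227 + O/227)
-H(367) = -(-75/227 + (1/227)*367) = -(-75/227 + 367/227) = -1*292/227 = -292/227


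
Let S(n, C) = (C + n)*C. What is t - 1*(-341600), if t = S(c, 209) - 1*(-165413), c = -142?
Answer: 521016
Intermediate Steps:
S(n, C) = C*(C + n)
t = 179416 (t = 209*(209 - 142) - 1*(-165413) = 209*67 + 165413 = 14003 + 165413 = 179416)
t - 1*(-341600) = 179416 - 1*(-341600) = 179416 + 341600 = 521016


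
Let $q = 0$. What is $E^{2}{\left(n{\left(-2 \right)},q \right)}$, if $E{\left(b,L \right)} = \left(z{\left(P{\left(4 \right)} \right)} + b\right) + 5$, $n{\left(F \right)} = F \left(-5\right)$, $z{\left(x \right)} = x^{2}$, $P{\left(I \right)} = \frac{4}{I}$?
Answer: $256$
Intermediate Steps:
$n{\left(F \right)} = - 5 F$
$E{\left(b,L \right)} = 6 + b$ ($E{\left(b,L \right)} = \left(\left(\frac{4}{4}\right)^{2} + b\right) + 5 = \left(\left(4 \cdot \frac{1}{4}\right)^{2} + b\right) + 5 = \left(1^{2} + b\right) + 5 = \left(1 + b\right) + 5 = 6 + b$)
$E^{2}{\left(n{\left(-2 \right)},q \right)} = \left(6 - -10\right)^{2} = \left(6 + 10\right)^{2} = 16^{2} = 256$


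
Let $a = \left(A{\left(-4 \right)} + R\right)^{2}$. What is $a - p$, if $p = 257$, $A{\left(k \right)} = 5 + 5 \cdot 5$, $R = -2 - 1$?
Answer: $472$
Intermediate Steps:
$R = -3$
$A{\left(k \right)} = 30$ ($A{\left(k \right)} = 5 + 25 = 30$)
$a = 729$ ($a = \left(30 - 3\right)^{2} = 27^{2} = 729$)
$a - p = 729 - 257 = 472$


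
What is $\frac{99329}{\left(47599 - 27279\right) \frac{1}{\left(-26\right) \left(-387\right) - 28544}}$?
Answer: $- \frac{917899289}{10160} \approx -90344.0$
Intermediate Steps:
$\frac{99329}{\left(47599 - 27279\right) \frac{1}{\left(-26\right) \left(-387\right) - 28544}} = \frac{99329}{20320 \frac{1}{10062 - 28544}} = \frac{99329}{20320 \frac{1}{-18482}} = \frac{99329}{20320 \left(- \frac{1}{18482}\right)} = \frac{99329}{- \frac{10160}{9241}} = 99329 \left(- \frac{9241}{10160}\right) = - \frac{917899289}{10160}$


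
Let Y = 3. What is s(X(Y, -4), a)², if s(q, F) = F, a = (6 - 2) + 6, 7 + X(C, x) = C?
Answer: 100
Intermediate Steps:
X(C, x) = -7 + C
a = 10 (a = 4 + 6 = 10)
s(X(Y, -4), a)² = 10² = 100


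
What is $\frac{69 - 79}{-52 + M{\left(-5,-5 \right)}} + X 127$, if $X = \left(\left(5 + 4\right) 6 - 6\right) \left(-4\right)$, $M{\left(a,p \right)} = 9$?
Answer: $- \frac{1048502}{43} \approx -24384.0$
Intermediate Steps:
$X = -192$ ($X = \left(9 \cdot 6 - 6\right) \left(-4\right) = \left(54 - 6\right) \left(-4\right) = 48 \left(-4\right) = -192$)
$\frac{69 - 79}{-52 + M{\left(-5,-5 \right)}} + X 127 = \frac{69 - 79}{-52 + 9} - 24384 = - \frac{10}{-43} - 24384 = \left(-10\right) \left(- \frac{1}{43}\right) - 24384 = \frac{10}{43} - 24384 = - \frac{1048502}{43}$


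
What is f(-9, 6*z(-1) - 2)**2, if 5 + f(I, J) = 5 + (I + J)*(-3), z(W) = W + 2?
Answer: 225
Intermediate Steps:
z(W) = 2 + W
f(I, J) = -3*I - 3*J (f(I, J) = -5 + (5 + (I + J)*(-3)) = -5 + (5 + (-3*I - 3*J)) = -5 + (5 - 3*I - 3*J) = -3*I - 3*J)
f(-9, 6*z(-1) - 2)**2 = (-3*(-9) - 3*(6*(2 - 1) - 2))**2 = (27 - 3*(6*1 - 2))**2 = (27 - 3*(6 - 2))**2 = (27 - 3*4)**2 = (27 - 12)**2 = 15**2 = 225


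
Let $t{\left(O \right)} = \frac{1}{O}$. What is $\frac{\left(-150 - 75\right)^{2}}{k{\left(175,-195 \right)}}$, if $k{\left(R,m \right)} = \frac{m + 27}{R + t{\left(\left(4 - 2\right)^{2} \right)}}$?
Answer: $- \frac{11829375}{224} \approx -52810.0$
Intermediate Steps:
$k{\left(R,m \right)} = \frac{27 + m}{\frac{1}{4} + R}$ ($k{\left(R,m \right)} = \frac{m + 27}{R + \frac{1}{\left(4 - 2\right)^{2}}} = \frac{27 + m}{R + \frac{1}{2^{2}}} = \frac{27 + m}{R + \frac{1}{4}} = \frac{27 + m}{\frac{1}{4} + R}$)
$\frac{\left(-150 - 75\right)^{2}}{k{\left(175,-195 \right)}} = \frac{\left(-150 - 75\right)^{2}}{4 \frac{1}{1 + 4 \cdot 175} \left(27 - 195\right)} = \frac{\left(-225\right)^{2}}{4 \frac{1}{1 + 700} \left(-168\right)} = \frac{50625}{4 \cdot \frac{1}{701} \left(-168\right)} = \frac{50625}{- \frac{672}{701}} = 50625 \left(- \frac{701}{672}\right) = - \frac{11829375}{224}$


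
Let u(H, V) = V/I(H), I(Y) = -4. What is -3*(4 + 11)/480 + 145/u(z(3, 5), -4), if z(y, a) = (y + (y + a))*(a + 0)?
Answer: 4637/32 ≈ 144.91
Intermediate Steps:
z(y, a) = a*(a + 2*y) (z(y, a) = (y + (a + y))*a = (a + 2*y)*a = a*(a + 2*y))
u(H, V) = -V/4 (u(H, V) = V/(-4) = V*(-¼) = -V/4)
-3*(4 + 11)/480 + 145/u(z(3, 5), -4) = -3*(4 + 11)/480 + 145/((-¼*(-4))) = -3*15*(1/480) + 145/1 = -45*1/480 + 145*1 = -3/32 + 145 = 4637/32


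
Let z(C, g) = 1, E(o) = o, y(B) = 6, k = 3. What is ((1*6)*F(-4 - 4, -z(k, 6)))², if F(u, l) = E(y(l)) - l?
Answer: 1764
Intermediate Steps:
F(u, l) = 6 - l
((1*6)*F(-4 - 4, -z(k, 6)))² = ((1*6)*(6 - (-1)))² = (6*(6 - 1*(-1)))² = (6*(6 + 1))² = (6*7)² = 42² = 1764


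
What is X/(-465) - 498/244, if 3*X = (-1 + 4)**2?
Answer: -38717/18910 ≈ -2.0474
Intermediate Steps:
X = 3 (X = (-1 + 4)**2/3 = (1/3)*3**2 = (1/3)*9 = 3)
X/(-465) - 498/244 = 3/(-465) - 498/244 = 3*(-1/465) - 498*1/244 = -1/155 - 249/122 = -38717/18910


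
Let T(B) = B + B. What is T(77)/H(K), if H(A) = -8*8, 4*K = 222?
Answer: -77/32 ≈ -2.4063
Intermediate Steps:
K = 111/2 (K = (¼)*222 = 111/2 ≈ 55.500)
H(A) = -64
T(B) = 2*B
T(77)/H(K) = (2*77)/(-64) = 154*(-1/64) = -77/32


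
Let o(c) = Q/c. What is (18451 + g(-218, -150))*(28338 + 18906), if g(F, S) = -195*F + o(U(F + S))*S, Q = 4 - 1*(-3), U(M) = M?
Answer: 132488109039/46 ≈ 2.8802e+9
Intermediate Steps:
Q = 7 (Q = 4 + 3 = 7)
o(c) = 7/c
g(F, S) = -195*F + 7*S/(F + S) (g(F, S) = -195*F + (7/(F + S))*S = -195*F + 7*S/(F + S))
(18451 + g(-218, -150))*(28338 + 18906) = (18451 + (7*(-150) - 195*(-218)*(-218 - 150))/(-218 - 150))*(28338 + 18906) = (18451 + (-1050 - 195*(-218)*(-368))/(-368))*47244 = (18451 - (-1050 - 15643680)/368)*47244 = (18451 - 1/368*(-15644730))*47244 = (18451 + 7822365/184)*47244 = (11217349/184)*47244 = 132488109039/46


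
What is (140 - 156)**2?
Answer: 256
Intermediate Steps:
(140 - 156)**2 = (-16)**2 = 256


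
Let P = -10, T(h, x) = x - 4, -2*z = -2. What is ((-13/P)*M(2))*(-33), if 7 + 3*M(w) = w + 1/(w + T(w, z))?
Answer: 429/5 ≈ 85.800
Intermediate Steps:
z = 1 (z = -1/2*(-2) = 1)
T(h, x) = -4 + x
M(w) = -7/3 + w/3 + 1/(3*(-3 + w)) (M(w) = -7/3 + (w + 1/(w + (-4 + 1)))/3 = -7/3 + (w + 1/(w - 3))/3 = -7/3 + (w + 1/(-3 + w))/3 = -7/3 + (w/3 + 1/(3*(-3 + w))) = -7/3 + w/3 + 1/(3*(-3 + w)))
((-13/P)*M(2))*(-33) = ((-13/(-10))*((22 + 2**2 - 10*2)/(3*(-3 + 2))))*(-33) = ((-13*(-1/10))*((1/3)*(22 + 4 - 20)/(-1)))*(-33) = (13*((1/3)*(-1)*6)/10)*(-33) = ((13/10)*(-2))*(-33) = -13/5*(-33) = 429/5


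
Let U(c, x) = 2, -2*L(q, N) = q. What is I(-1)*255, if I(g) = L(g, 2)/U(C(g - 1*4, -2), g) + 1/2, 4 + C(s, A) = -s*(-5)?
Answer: 765/4 ≈ 191.25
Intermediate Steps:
C(s, A) = -4 + 5*s (C(s, A) = -4 - s*(-5) = -4 + 5*s)
L(q, N) = -q/2
I(g) = ½ - g/4 (I(g) = -g/2/2 + 1/2 = -g/2*(½) + 1*(½) = -g/4 + ½ = ½ - g/4)
I(-1)*255 = (½ - ¼*(-1))*255 = (½ + ¼)*255 = (¾)*255 = 765/4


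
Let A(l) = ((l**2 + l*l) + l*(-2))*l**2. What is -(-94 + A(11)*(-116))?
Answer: 3088014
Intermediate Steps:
A(l) = l**2*(-2*l + 2*l**2) (A(l) = ((l**2 + l**2) - 2*l)*l**2 = (2*l**2 - 2*l)*l**2 = (-2*l + 2*l**2)*l**2 = l**2*(-2*l + 2*l**2))
-(-94 + A(11)*(-116)) = -(-94 + (2*11**3*(-1 + 11))*(-116)) = -(-94 + (2*1331*10)*(-116)) = -(-94 + 26620*(-116)) = -(-94 - 3087920) = -1*(-3088014) = 3088014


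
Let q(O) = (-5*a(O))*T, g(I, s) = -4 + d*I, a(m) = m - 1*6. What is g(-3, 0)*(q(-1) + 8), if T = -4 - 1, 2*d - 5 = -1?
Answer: 1670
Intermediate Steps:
d = 2 (d = 5/2 + (½)*(-1) = 5/2 - ½ = 2)
T = -5
a(m) = -6 + m (a(m) = m - 6 = -6 + m)
g(I, s) = -4 + 2*I
q(O) = -150 + 25*O (q(O) = -5*(-6 + O)*(-5) = (30 - 5*O)*(-5) = -150 + 25*O)
g(-3, 0)*(q(-1) + 8) = (-4 + 2*(-3))*((-150 + 25*(-1)) + 8) = (-4 - 6)*((-150 - 25) + 8) = -10*(-175 + 8) = -10*(-167) = 1670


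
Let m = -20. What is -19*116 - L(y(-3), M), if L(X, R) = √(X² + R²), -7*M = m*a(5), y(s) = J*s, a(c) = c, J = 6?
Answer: -2204 - 2*√6469/7 ≈ -2227.0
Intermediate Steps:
y(s) = 6*s
M = 100/7 (M = -(-20)*5/7 = -⅐*(-100) = 100/7 ≈ 14.286)
L(X, R) = √(R² + X²)
-19*116 - L(y(-3), M) = -19*116 - √((100/7)² + (6*(-3))²) = -2204 - √(10000/49 + (-18)²) = -2204 - √(10000/49 + 324) = -2204 - √(25876/49) = -2204 - 2*√6469/7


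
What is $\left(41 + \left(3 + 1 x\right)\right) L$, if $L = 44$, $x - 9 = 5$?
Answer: $2552$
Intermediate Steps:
$x = 14$ ($x = 9 + 5 = 14$)
$\left(41 + \left(3 + 1 x\right)\right) L = \left(41 + \left(3 + 1 \cdot 14\right)\right) 44 = \left(41 + \left(3 + 14\right)\right) 44 = \left(41 + 17\right) 44 = 58 \cdot 44 = 2552$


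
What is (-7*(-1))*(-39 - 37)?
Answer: -532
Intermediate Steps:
(-7*(-1))*(-39 - 37) = 7*(-76) = -532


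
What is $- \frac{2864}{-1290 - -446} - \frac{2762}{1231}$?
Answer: $\frac{298614}{259741} \approx 1.1497$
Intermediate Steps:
$- \frac{2864}{-1290 - -446} - \frac{2762}{1231} = - \frac{2864}{-1290 + 446} - \frac{2762}{1231} = - \frac{2864}{-844} - \frac{2762}{1231} = \left(-2864\right) \left(- \frac{1}{844}\right) - \frac{2762}{1231} = \frac{716}{211} - \frac{2762}{1231} = \frac{298614}{259741}$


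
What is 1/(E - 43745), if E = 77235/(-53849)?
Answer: -53849/2355701740 ≈ -2.2859e-5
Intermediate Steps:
E = -77235/53849 (E = 77235*(-1/53849) = -77235/53849 ≈ -1.4343)
1/(E - 43745) = 1/(-77235/53849 - 43745) = 1/(-2355701740/53849) = -53849/2355701740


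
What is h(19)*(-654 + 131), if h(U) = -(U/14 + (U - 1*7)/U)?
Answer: 276667/266 ≈ 1040.1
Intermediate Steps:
h(U) = -U/14 - (-7 + U)/U (h(U) = -(U*(1/14) + (U - 7)/U) = -(U/14 + (-7 + U)/U) = -U/14 - (-7 + U)/U)
h(19)*(-654 + 131) = (-1 + 7/19 - 1/14*19)*(-654 + 131) = (-1 + 7*(1/19) - 19/14)*(-523) = (-1 + 7/19 - 19/14)*(-523) = -529/266*(-523) = 276667/266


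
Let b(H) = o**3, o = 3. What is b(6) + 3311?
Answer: 3338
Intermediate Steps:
b(H) = 27 (b(H) = 3**3 = 27)
b(6) + 3311 = 27 + 3311 = 3338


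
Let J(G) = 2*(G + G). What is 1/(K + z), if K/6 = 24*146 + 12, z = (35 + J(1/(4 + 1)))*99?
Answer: 5/123201 ≈ 4.0584e-5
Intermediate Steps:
J(G) = 4*G (J(G) = 2*(2*G) = 4*G)
z = 17721/5 (z = (35 + 4/(4 + 1))*99 = (35 + 4/5)*99 = (179/5)*99 = 17721/5 ≈ 3544.2)
K = 21096 (K = 6*(24*146 + 12) = 6*(3504 + 12) = 6*3516 = 21096)
1/(K + z) = 1/(21096 + 17721/5) = 1/(123201/5) = 5/123201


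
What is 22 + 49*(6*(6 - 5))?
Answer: 316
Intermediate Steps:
22 + 49*(6*(6 - 5)) = 22 + 49*(6*1) = 22 + 49*6 = 22 + 294 = 316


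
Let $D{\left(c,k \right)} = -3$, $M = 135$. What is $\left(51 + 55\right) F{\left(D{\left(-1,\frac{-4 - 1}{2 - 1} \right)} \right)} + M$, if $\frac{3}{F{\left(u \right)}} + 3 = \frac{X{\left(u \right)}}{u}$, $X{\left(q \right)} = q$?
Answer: $-24$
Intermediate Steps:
$F{\left(u \right)} = - \frac{3}{2}$ ($F{\left(u \right)} = \frac{3}{-3 + \frac{u}{u}} = \frac{3}{-3 + 1} = \frac{3}{-2} = 3 \left(- \frac{1}{2}\right) = - \frac{3}{2}$)
$\left(51 + 55\right) F{\left(D{\left(-1,\frac{-4 - 1}{2 - 1} \right)} \right)} + M = \left(51 + 55\right) \left(- \frac{3}{2}\right) + 135 = 106 \left(- \frac{3}{2}\right) + 135 = -159 + 135 = -24$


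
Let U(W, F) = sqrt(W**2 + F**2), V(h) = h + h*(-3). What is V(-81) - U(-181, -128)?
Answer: 162 - sqrt(49145) ≈ -59.687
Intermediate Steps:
V(h) = -2*h (V(h) = h - 3*h = -2*h)
U(W, F) = sqrt(F**2 + W**2)
V(-81) - U(-181, -128) = -2*(-81) - sqrt((-128)**2 + (-181)**2) = 162 - sqrt(16384 + 32761) = 162 - sqrt(49145)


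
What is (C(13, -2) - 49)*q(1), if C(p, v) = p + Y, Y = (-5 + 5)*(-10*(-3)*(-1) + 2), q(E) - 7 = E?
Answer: -288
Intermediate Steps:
q(E) = 7 + E
Y = 0 (Y = 0*(-2*(-15)*(-1) + 2) = 0*(30*(-1) + 2) = 0*(-30 + 2) = 0*(-28) = 0)
C(p, v) = p (C(p, v) = p + 0 = p)
(C(13, -2) - 49)*q(1) = (13 - 49)*(7 + 1) = -36*8 = -288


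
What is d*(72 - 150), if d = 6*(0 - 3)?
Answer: 1404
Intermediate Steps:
d = -18 (d = 6*(-3) = -18)
d*(72 - 150) = -18*(72 - 150) = -18*(-78) = 1404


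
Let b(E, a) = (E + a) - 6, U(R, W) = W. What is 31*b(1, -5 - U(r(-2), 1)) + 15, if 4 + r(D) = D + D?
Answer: -326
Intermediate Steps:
r(D) = -4 + 2*D (r(D) = -4 + (D + D) = -4 + 2*D)
b(E, a) = -6 + E + a
31*b(1, -5 - U(r(-2), 1)) + 15 = 31*(-6 + 1 + (-5 - 1*1)) + 15 = 31*(-6 + 1 + (-5 - 1)) + 15 = 31*(-6 + 1 - 6) + 15 = 31*(-11) + 15 = -341 + 15 = -326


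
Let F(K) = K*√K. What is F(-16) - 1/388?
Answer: -1/388 - 64*I ≈ -0.0025773 - 64.0*I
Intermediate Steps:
F(K) = K^(3/2)
F(-16) - 1/388 = (-16)^(3/2) - 1/388 = -64*I - 1*1/388 = -64*I - 1/388 = -1/388 - 64*I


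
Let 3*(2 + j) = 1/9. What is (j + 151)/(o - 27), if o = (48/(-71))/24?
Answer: -285704/51813 ≈ -5.5141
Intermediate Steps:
o = -2/71 (o = (48*(-1/71))*(1/24) = -48/71*1/24 = -2/71 ≈ -0.028169)
j = -53/27 (j = -2 + (⅓)/9 = -2 + (⅓)*(⅑) = -2 + 1/27 = -53/27 ≈ -1.9630)
(j + 151)/(o - 27) = (-53/27 + 151)/(-2/71 - 27) = 4024/(27*(-1919/71)) = (4024/27)*(-71/1919) = -285704/51813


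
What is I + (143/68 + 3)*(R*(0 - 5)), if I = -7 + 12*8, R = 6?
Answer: -2179/34 ≈ -64.088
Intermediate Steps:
I = 89 (I = -7 + 96 = 89)
I + (143/68 + 3)*(R*(0 - 5)) = 89 + (143/68 + 3)*(6*(0 - 5)) = 89 + (143*(1/68) + 3)*(6*(-5)) = 89 + (143/68 + 3)*(-30) = 89 + (347/68)*(-30) = 89 - 5205/34 = -2179/34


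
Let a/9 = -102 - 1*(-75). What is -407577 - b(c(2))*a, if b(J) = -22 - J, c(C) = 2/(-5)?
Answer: -2064129/5 ≈ -4.1283e+5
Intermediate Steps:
c(C) = -⅖ (c(C) = 2*(-⅕) = -⅖)
a = -243 (a = 9*(-102 - 1*(-75)) = 9*(-102 + 75) = 9*(-27) = -243)
-407577 - b(c(2))*a = -407577 - (-22 - 1*(-⅖))*(-243) = -407577 - (-22 + ⅖)*(-243) = -407577 - (-108)*(-243)/5 = -407577 - 1*26244/5 = -407577 - 26244/5 = -2064129/5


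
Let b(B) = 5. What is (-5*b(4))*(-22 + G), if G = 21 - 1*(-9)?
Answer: -200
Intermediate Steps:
G = 30 (G = 21 + 9 = 30)
(-5*b(4))*(-22 + G) = (-5*5)*(-22 + 30) = -25*8 = -200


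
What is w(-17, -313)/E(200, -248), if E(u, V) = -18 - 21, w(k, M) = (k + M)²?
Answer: -36300/13 ≈ -2792.3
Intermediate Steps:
w(k, M) = (M + k)²
E(u, V) = -39
w(-17, -313)/E(200, -248) = (-313 - 17)²/(-39) = (-330)²*(-1/39) = 108900*(-1/39) = -36300/13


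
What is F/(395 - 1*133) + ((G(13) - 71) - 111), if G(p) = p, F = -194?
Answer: -22236/131 ≈ -169.74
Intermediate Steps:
F/(395 - 1*133) + ((G(13) - 71) - 111) = -194/(395 - 1*133) + ((13 - 71) - 111) = -194/(395 - 133) + (-58 - 111) = -194/262 - 169 = (1/262)*(-194) - 169 = -97/131 - 169 = -22236/131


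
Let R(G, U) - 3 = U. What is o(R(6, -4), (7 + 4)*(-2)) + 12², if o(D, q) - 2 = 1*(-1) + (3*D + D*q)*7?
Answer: 278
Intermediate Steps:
R(G, U) = 3 + U
o(D, q) = 1 + 21*D + 7*D*q (o(D, q) = 2 + (1*(-1) + (3*D + D*q)*7) = 2 + (-1 + (21*D + 7*D*q)) = 2 + (-1 + 21*D + 7*D*q) = 1 + 21*D + 7*D*q)
o(R(6, -4), (7 + 4)*(-2)) + 12² = (1 + 21*(3 - 4) + 7*(3 - 4)*((7 + 4)*(-2))) + 12² = (1 + 21*(-1) + 7*(-1)*(11*(-2))) + 144 = (1 - 21 + 7*(-1)*(-22)) + 144 = (1 - 21 + 154) + 144 = 134 + 144 = 278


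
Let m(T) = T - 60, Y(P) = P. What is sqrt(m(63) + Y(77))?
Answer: 4*sqrt(5) ≈ 8.9443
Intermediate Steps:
m(T) = -60 + T
sqrt(m(63) + Y(77)) = sqrt((-60 + 63) + 77) = sqrt(3 + 77) = sqrt(80) = 4*sqrt(5)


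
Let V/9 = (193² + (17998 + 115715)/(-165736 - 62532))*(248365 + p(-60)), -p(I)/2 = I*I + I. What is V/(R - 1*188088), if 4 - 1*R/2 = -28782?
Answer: -18463994213124735/29792626288 ≈ -6.1975e+5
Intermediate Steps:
R = 57572 (R = 8 - 2*(-28782) = 8 + 57564 = 57572)
p(I) = -2*I - 2*I² (p(I) = -2*(I*I + I) = -2*(I² + I) = -2*(I + I²) = -2*I - 2*I²)
V = 18463994213124735/228268 (V = 9*((193² + (17998 + 115715)/(-165736 - 62532))*(248365 - 2*(-60)*(1 - 60))) = 9*((37249 + 133713/(-228268))*(248365 - 2*(-60)*(-59))) = 9*((37249 + 133713*(-1/228268))*(248365 - 7080)) = 9*((37249 - 133713/228268)*241285) = 9*((8502621019/228268)*241285) = 9*(2051554912569415/228268) = 18463994213124735/228268 ≈ 8.0887e+10)
V/(R - 1*188088) = 18463994213124735/(228268*(57572 - 1*188088)) = 18463994213124735/(228268*(57572 - 188088)) = (18463994213124735/228268)/(-130516) = (18463994213124735/228268)*(-1/130516) = -18463994213124735/29792626288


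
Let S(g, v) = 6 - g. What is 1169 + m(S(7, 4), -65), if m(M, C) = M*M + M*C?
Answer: 1235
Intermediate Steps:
m(M, C) = M² + C*M
1169 + m(S(7, 4), -65) = 1169 + (6 - 1*7)*(-65 + (6 - 1*7)) = 1169 + (6 - 7)*(-65 + (6 - 7)) = 1169 - (-65 - 1) = 1169 - 1*(-66) = 1169 + 66 = 1235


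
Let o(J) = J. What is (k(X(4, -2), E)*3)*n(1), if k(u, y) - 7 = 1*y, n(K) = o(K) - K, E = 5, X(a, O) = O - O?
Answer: 0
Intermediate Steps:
X(a, O) = 0
n(K) = 0 (n(K) = K - K = 0)
k(u, y) = 7 + y (k(u, y) = 7 + 1*y = 7 + y)
(k(X(4, -2), E)*3)*n(1) = ((7 + 5)*3)*0 = (12*3)*0 = 36*0 = 0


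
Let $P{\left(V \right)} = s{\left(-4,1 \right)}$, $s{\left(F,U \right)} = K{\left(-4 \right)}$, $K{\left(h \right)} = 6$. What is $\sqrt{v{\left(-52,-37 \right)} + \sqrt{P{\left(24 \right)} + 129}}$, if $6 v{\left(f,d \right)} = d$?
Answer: $\frac{\sqrt{-222 + 108 \sqrt{15}}}{6} \approx 2.335$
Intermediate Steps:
$v{\left(f,d \right)} = \frac{d}{6}$
$s{\left(F,U \right)} = 6$
$P{\left(V \right)} = 6$
$\sqrt{v{\left(-52,-37 \right)} + \sqrt{P{\left(24 \right)} + 129}} = \sqrt{\frac{1}{6} \left(-37\right) + \sqrt{6 + 129}} = \sqrt{- \frac{37}{6} + \sqrt{135}} = \sqrt{- \frac{37}{6} + 3 \sqrt{15}}$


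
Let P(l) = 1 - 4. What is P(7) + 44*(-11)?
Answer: -487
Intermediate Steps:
P(l) = -3
P(7) + 44*(-11) = -3 + 44*(-11) = -3 - 484 = -487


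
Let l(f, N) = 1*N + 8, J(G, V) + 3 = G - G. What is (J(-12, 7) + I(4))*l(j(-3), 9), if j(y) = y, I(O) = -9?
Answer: -204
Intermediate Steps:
J(G, V) = -3 (J(G, V) = -3 + (G - G) = -3 + 0 = -3)
l(f, N) = 8 + N (l(f, N) = N + 8 = 8 + N)
(J(-12, 7) + I(4))*l(j(-3), 9) = (-3 - 9)*(8 + 9) = -12*17 = -204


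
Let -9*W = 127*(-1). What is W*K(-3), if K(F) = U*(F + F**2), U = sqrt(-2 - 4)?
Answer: 254*I*sqrt(6)/3 ≈ 207.39*I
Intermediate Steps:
U = I*sqrt(6) (U = sqrt(-6) = I*sqrt(6) ≈ 2.4495*I)
K(F) = I*sqrt(6)*(F + F**2) (K(F) = (I*sqrt(6))*(F + F**2) = I*sqrt(6)*(F + F**2))
W = 127/9 (W = -127*(-1)/9 = -1/9*(-127) = 127/9 ≈ 14.111)
W*K(-3) = 127*(I*(-3)*sqrt(6)*(1 - 3))/9 = 127*(I*(-3)*sqrt(6)*(-2))/9 = 127*(6*I*sqrt(6))/9 = 254*I*sqrt(6)/3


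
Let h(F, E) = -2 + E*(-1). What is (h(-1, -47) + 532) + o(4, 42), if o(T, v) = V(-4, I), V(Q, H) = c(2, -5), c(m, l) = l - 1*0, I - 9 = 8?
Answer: 572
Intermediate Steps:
I = 17 (I = 9 + 8 = 17)
h(F, E) = -2 - E
c(m, l) = l (c(m, l) = l + 0 = l)
V(Q, H) = -5
o(T, v) = -5
(h(-1, -47) + 532) + o(4, 42) = ((-2 - 1*(-47)) + 532) - 5 = ((-2 + 47) + 532) - 5 = (45 + 532) - 5 = 577 - 5 = 572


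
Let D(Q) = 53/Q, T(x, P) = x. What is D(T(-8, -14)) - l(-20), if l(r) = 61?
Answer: -541/8 ≈ -67.625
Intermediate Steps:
D(T(-8, -14)) - l(-20) = 53/(-8) - 1*61 = 53*(-⅛) - 61 = -53/8 - 61 = -541/8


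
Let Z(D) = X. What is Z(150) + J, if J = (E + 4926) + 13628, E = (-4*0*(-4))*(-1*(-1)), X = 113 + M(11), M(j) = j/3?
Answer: 56012/3 ≈ 18671.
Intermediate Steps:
M(j) = j/3 (M(j) = j*(⅓) = j/3)
X = 350/3 (X = 113 + (⅓)*11 = 113 + 11/3 = 350/3 ≈ 116.67)
Z(D) = 350/3
E = 0 (E = (0*(-4))*1 = 0*1 = 0)
J = 18554 (J = (0 + 4926) + 13628 = 4926 + 13628 = 18554)
Z(150) + J = 350/3 + 18554 = 56012/3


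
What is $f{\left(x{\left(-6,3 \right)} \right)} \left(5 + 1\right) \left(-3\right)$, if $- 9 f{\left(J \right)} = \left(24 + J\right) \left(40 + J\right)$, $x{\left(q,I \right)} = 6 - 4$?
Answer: $2184$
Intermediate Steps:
$x{\left(q,I \right)} = 2$
$f{\left(J \right)} = - \frac{\left(24 + J\right) \left(40 + J\right)}{9}$
$f{\left(x{\left(-6,3 \right)} \right)} \left(5 + 1\right) \left(-3\right) = \left(- \frac{320}{3} - \frac{128}{9} - \frac{2^{2}}{9}\right) \left(5 + 1\right) \left(-3\right) = \left(- \frac{320}{3} - \frac{128}{9} - \frac{4}{9}\right) 6 \left(-3\right) = \left(- \frac{320}{3} - \frac{128}{9} - \frac{4}{9}\right) \left(-18\right) = \left(- \frac{364}{3}\right) \left(-18\right) = 2184$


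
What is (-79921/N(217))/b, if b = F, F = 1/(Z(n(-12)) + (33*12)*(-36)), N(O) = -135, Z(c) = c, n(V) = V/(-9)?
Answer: -3417741644/405 ≈ -8.4389e+6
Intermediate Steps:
n(V) = -V/9 (n(V) = V*(-⅑) = -V/9)
F = -3/42764 (F = 1/(-⅑*(-12) + (33*12)*(-36)) = 1/(4/3 + 396*(-36)) = 1/(4/3 - 14256) = 1/(-42764/3) = -3/42764 ≈ -7.0152e-5)
b = -3/42764 ≈ -7.0152e-5
(-79921/N(217))/b = (-79921/(-135))/(-3/42764) = -79921*(-1/135)*(-42764/3) = (79921/135)*(-42764/3) = -3417741644/405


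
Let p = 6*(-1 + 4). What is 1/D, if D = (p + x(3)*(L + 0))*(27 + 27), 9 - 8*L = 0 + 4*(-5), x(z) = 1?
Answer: 4/4671 ≈ 0.00085635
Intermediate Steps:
L = 29/8 (L = 9/8 - (0 + 4*(-5))/8 = 9/8 - (0 - 20)/8 = 9/8 - 1/8*(-20) = 9/8 + 5/2 = 29/8 ≈ 3.6250)
p = 18 (p = 6*3 = 18)
D = 4671/4 (D = (18 + 1*(29/8 + 0))*(27 + 27) = (18 + 1*(29/8))*54 = (18 + 29/8)*54 = (173/8)*54 = 4671/4 ≈ 1167.8)
1/D = 1/(4671/4) = 4/4671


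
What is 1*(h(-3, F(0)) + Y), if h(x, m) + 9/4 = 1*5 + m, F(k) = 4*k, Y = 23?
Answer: 103/4 ≈ 25.750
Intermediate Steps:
h(x, m) = 11/4 + m (h(x, m) = -9/4 + (1*5 + m) = -9/4 + (5 + m) = 11/4 + m)
1*(h(-3, F(0)) + Y) = 1*((11/4 + 4*0) + 23) = 1*((11/4 + 0) + 23) = 1*(11/4 + 23) = 1*(103/4) = 103/4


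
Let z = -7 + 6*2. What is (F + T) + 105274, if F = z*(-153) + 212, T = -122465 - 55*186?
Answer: -27974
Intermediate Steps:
T = -132695 (T = -122465 - 1*10230 = -122465 - 10230 = -132695)
z = 5 (z = -7 + 12 = 5)
F = -553 (F = 5*(-153) + 212 = -765 + 212 = -553)
(F + T) + 105274 = (-553 - 132695) + 105274 = -133248 + 105274 = -27974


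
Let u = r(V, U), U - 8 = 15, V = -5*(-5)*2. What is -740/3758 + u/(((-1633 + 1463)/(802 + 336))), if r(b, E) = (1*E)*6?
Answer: -147574288/159715 ≈ -923.99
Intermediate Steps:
V = 50 (V = 25*2 = 50)
U = 23 (U = 8 + 15 = 23)
r(b, E) = 6*E (r(b, E) = E*6 = 6*E)
u = 138 (u = 6*23 = 138)
-740/3758 + u/(((-1633 + 1463)/(802 + 336))) = -740/3758 + 138/(((-1633 + 1463)/(802 + 336))) = -740*1/3758 + 138/((-170/1138)) = -370/1879 + 138/((-170*1/1138)) = -370/1879 + 138/(-85/569) = -370/1879 + 138*(-569/85) = -370/1879 - 78522/85 = -147574288/159715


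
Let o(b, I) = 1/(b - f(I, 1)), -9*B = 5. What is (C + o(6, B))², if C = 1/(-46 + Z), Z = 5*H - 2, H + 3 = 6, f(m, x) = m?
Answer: 56644/3790809 ≈ 0.014942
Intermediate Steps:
B = -5/9 (B = -⅑*5 = -5/9 ≈ -0.55556)
H = 3 (H = -3 + 6 = 3)
Z = 13 (Z = 5*3 - 2 = 15 - 2 = 13)
o(b, I) = 1/(b - I)
C = -1/33 (C = 1/(-46 + 13) = 1/(-33) = -1/33 ≈ -0.030303)
(C + o(6, B))² = (-1/33 + 1/(6 - 1*(-5/9)))² = (-1/33 + 1/(6 + 5/9))² = (-1/33 + 1/(59/9))² = (-1/33 + 9/59)² = (238/1947)² = 56644/3790809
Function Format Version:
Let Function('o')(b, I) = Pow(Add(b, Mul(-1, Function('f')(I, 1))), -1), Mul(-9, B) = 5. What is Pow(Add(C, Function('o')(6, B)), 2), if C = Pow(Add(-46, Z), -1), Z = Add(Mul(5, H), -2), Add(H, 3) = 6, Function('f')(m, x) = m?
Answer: Rational(56644, 3790809) ≈ 0.014942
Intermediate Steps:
B = Rational(-5, 9) (B = Mul(Rational(-1, 9), 5) = Rational(-5, 9) ≈ -0.55556)
H = 3 (H = Add(-3, 6) = 3)
Z = 13 (Z = Add(Mul(5, 3), -2) = Add(15, -2) = 13)
Function('o')(b, I) = Pow(Add(b, Mul(-1, I)), -1)
C = Rational(-1, 33) (C = Pow(Add(-46, 13), -1) = Pow(-33, -1) = Rational(-1, 33) ≈ -0.030303)
Pow(Add(C, Function('o')(6, B)), 2) = Pow(Add(Rational(-1, 33), Pow(Add(6, Mul(-1, Rational(-5, 9))), -1)), 2) = Pow(Add(Rational(-1, 33), Pow(Add(6, Rational(5, 9)), -1)), 2) = Pow(Add(Rational(-1, 33), Pow(Rational(59, 9), -1)), 2) = Pow(Add(Rational(-1, 33), Rational(9, 59)), 2) = Pow(Rational(238, 1947), 2) = Rational(56644, 3790809)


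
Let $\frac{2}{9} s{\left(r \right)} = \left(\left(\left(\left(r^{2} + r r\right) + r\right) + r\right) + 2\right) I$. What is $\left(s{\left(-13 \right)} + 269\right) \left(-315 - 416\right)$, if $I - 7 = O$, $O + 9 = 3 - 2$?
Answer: $836264$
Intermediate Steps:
$O = -8$ ($O = -9 + \left(3 - 2\right) = -9 + 1 = -8$)
$I = -1$ ($I = 7 - 8 = -1$)
$s{\left(r \right)} = -9 - 9 r - 9 r^{2}$ ($s{\left(r \right)} = \frac{9 \left(\left(\left(\left(r^{2} + r r\right) + r\right) + r\right) + 2\right) \left(-1\right)}{2} = \frac{9 \left(\left(\left(\left(r^{2} + r^{2}\right) + r\right) + r\right) + 2\right) \left(-1\right)}{2} = \frac{9 \left(\left(\left(2 r^{2} + r\right) + r\right) + 2\right) \left(-1\right)}{2} = \frac{9 \left(\left(\left(r + 2 r^{2}\right) + r\right) + 2\right) \left(-1\right)}{2} = \frac{9 \left(\left(2 r + 2 r^{2}\right) + 2\right) \left(-1\right)}{2} = \frac{9 \left(2 + 2 r + 2 r^{2}\right) \left(-1\right)}{2} = \frac{9 \left(-2 - 2 r - 2 r^{2}\right)}{2} = -9 - 9 r - 9 r^{2}$)
$\left(s{\left(-13 \right)} + 269\right) \left(-315 - 416\right) = \left(\left(-9 - -117 - 9 \left(-13\right)^{2}\right) + 269\right) \left(-315 - 416\right) = \left(\left(-9 + 117 - 1521\right) + 269\right) \left(-731\right) = \left(-1413 + 269\right) \left(-731\right) = \left(-1144\right) \left(-731\right) = 836264$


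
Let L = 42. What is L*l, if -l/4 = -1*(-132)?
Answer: -22176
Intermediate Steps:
l = -528 (l = -(-4)*(-132) = -4*132 = -528)
L*l = 42*(-528) = -22176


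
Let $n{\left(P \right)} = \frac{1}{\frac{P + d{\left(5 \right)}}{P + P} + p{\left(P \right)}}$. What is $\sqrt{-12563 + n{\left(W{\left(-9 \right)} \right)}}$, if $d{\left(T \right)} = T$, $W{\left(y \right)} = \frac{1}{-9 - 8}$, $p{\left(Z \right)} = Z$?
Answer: $\frac{i \sqrt{6422531830}}{715} \approx 112.08 i$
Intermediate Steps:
$W{\left(y \right)} = - \frac{1}{17}$ ($W{\left(y \right)} = \frac{1}{-17} = - \frac{1}{17}$)
$n{\left(P \right)} = \frac{1}{P + \frac{5 + P}{2 P}}$ ($n{\left(P \right)} = \frac{1}{\frac{P + 5}{P + P} + P} = \frac{1}{\frac{5 + P}{2 P} + P} = \frac{1}{P + \frac{5 + P}{2 P}}$)
$\sqrt{-12563 + n{\left(W{\left(-9 \right)} \right)}} = \sqrt{-12563 + 2 \left(- \frac{1}{17}\right) \frac{1}{5 - \frac{1}{17} + 2 \left(- \frac{1}{17}\right)^{2}}} = \sqrt{-12563 + 2 \left(- \frac{1}{17}\right) \frac{1}{5 - \frac{1}{17} + 2 \cdot \frac{1}{289}}} = \sqrt{-12563 + 2 \left(- \frac{1}{17}\right) \frac{1}{5 - \frac{1}{17} + \frac{2}{289}}} = \sqrt{-12563 + 2 \left(- \frac{1}{17}\right) \frac{1}{\frac{1430}{289}}} = \sqrt{-12563 + 2 \left(- \frac{1}{17}\right) \frac{289}{1430}} = \sqrt{-12563 - \frac{17}{715}} = \sqrt{- \frac{8982562}{715}} = \frac{i \sqrt{6422531830}}{715}$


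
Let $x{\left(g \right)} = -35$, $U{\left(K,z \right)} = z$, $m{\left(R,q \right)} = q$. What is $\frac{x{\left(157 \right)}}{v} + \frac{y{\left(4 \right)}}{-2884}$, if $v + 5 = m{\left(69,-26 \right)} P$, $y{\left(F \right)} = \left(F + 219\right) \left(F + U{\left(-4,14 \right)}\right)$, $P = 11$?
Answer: $- \frac{533567}{419622} \approx -1.2715$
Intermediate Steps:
$y{\left(F \right)} = \left(14 + F\right) \left(219 + F\right)$ ($y{\left(F \right)} = \left(F + 219\right) \left(F + 14\right) = \left(219 + F\right) \left(14 + F\right) = \left(14 + F\right) \left(219 + F\right)$)
$v = -291$ ($v = -5 - 286 = -291$)
$\frac{x{\left(157 \right)}}{v} + \frac{y{\left(4 \right)}}{-2884} = - \frac{35}{-291} + \frac{3066 + 4^{2} + 233 \cdot 4}{-2884} = \left(-35\right) \left(- \frac{1}{291}\right) + \left(3066 + 16 + 932\right) \left(- \frac{1}{2884}\right) = \frac{35}{291} + 4014 \left(- \frac{1}{2884}\right) = \frac{35}{291} - \frac{2007}{1442} = - \frac{533567}{419622}$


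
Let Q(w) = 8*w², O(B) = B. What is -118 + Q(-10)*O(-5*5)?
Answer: -20118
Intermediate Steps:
-118 + Q(-10)*O(-5*5) = -118 + (8*(-10)²)*(-5*5) = -118 + (8*100)*(-25) = -118 + 800*(-25) = -118 - 20000 = -20118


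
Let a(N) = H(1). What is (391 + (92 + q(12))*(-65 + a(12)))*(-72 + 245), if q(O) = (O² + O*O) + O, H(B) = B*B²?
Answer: -4272581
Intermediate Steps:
H(B) = B³
a(N) = 1 (a(N) = 1³ = 1)
q(O) = O + 2*O² (q(O) = (O² + O²) + O = 2*O² + O = O + 2*O²)
(391 + (92 + q(12))*(-65 + a(12)))*(-72 + 245) = (391 + (92 + 12*(1 + 2*12))*(-65 + 1))*(-72 + 245) = (391 + (92 + 12*(1 + 24))*(-64))*173 = (391 + (92 + 12*25)*(-64))*173 = (391 + (92 + 300)*(-64))*173 = (391 + 392*(-64))*173 = (391 - 25088)*173 = -24697*173 = -4272581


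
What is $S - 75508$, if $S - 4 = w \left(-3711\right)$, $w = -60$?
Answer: $147156$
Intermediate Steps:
$S = 222664$ ($S = 4 - -222660 = 4 + 222660 = 222664$)
$S - 75508 = 222664 - 75508 = 147156$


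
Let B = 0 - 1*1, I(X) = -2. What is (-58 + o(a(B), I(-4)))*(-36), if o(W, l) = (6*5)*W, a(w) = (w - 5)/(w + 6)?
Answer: 3384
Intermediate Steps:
B = -1 (B = 0 - 1 = -1)
a(w) = (-5 + w)/(6 + w)
o(W, l) = 30*W
(-58 + o(a(B), I(-4)))*(-36) = (-58 + 30*((-5 - 1)/(6 - 1)))*(-36) = (-58 + 30*(-6/5))*(-36) = (-58 - 36)*(-36) = -94*(-36) = 3384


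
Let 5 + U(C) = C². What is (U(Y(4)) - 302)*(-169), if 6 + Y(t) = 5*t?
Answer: 18759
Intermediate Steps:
Y(t) = -6 + 5*t
U(C) = -5 + C²
(U(Y(4)) - 302)*(-169) = ((-5 + (-6 + 5*4)²) - 302)*(-169) = ((-5 + (-6 + 20)²) - 302)*(-169) = ((-5 + 14²) - 302)*(-169) = ((-5 + 196) - 302)*(-169) = (191 - 302)*(-169) = -111*(-169) = 18759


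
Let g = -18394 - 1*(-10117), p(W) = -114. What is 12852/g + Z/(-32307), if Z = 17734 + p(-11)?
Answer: -2101312/1001517 ≈ -2.0981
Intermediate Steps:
g = -8277 (g = -18394 + 10117 = -8277)
Z = 17620 (Z = 17734 - 114 = 17620)
12852/g + Z/(-32307) = 12852/(-8277) + 17620/(-32307) = 12852*(-1/8277) + 17620*(-1/32307) = -4284/2759 - 17620/32307 = -2101312/1001517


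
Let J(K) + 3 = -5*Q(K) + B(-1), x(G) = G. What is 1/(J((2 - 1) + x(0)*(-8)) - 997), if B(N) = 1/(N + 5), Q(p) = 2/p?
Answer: -4/4039 ≈ -0.00099034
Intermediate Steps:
B(N) = 1/(5 + N)
J(K) = -11/4 - 10/K (J(K) = -3 + (-10/K + 1/(5 - 1)) = -3 + (-10/K + 1/4) = -3 + (-10/K + ¼) = -3 + (¼ - 10/K) = -11/4 - 10/K)
1/(J((2 - 1) + x(0)*(-8)) - 997) = 1/((-11/4 - 10/((2 - 1) + 0*(-8))) - 997) = 1/((-11/4 - 10/(1 + 0)) - 997) = 1/((-11/4 - 10/1) - 997) = 1/((-11/4 - 10*1) - 997) = 1/((-11/4 - 10) - 997) = 1/(-51/4 - 997) = 1/(-4039/4) = -4/4039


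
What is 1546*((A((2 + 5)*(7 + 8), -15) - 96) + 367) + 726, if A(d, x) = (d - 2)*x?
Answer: -1968878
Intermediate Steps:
A(d, x) = x*(-2 + d) (A(d, x) = (-2 + d)*x = x*(-2 + d))
1546*((A((2 + 5)*(7 + 8), -15) - 96) + 367) + 726 = 1546*((-15*(-2 + (2 + 5)*(7 + 8)) - 96) + 367) + 726 = 1546*((-15*(-2 + 7*15) - 96) + 367) + 726 = 1546*((-15*(-2 + 105) - 96) + 367) + 726 = 1546*((-15*103 - 96) + 367) + 726 = 1546*((-1545 - 96) + 367) + 726 = 1546*(-1641 + 367) + 726 = 1546*(-1274) + 726 = -1969604 + 726 = -1968878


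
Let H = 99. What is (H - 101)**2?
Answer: 4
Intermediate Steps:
(H - 101)**2 = (99 - 101)**2 = (-2)**2 = 4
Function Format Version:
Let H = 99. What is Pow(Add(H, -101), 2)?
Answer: 4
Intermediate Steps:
Pow(Add(H, -101), 2) = Pow(Add(99, -101), 2) = Pow(-2, 2) = 4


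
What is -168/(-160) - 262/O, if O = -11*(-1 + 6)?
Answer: 1279/220 ≈ 5.8136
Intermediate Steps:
O = -55 (O = -11*5 = -55)
-168/(-160) - 262/O = -168/(-160) - 262/(-55) = -168*(-1/160) - 262*(-1/55) = 21/20 + 262/55 = 1279/220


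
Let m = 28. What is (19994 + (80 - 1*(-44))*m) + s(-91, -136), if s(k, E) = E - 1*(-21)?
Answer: 23351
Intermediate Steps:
s(k, E) = 21 + E (s(k, E) = E + 21 = 21 + E)
(19994 + (80 - 1*(-44))*m) + s(-91, -136) = (19994 + (80 - 1*(-44))*28) + (21 - 136) = (19994 + (80 + 44)*28) - 115 = (19994 + 124*28) - 115 = (19994 + 3472) - 115 = 23466 - 115 = 23351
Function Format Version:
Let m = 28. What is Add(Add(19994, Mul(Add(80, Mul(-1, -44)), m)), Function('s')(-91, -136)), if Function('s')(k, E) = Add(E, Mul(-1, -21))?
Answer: 23351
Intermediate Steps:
Function('s')(k, E) = Add(21, E) (Function('s')(k, E) = Add(E, 21) = Add(21, E))
Add(Add(19994, Mul(Add(80, Mul(-1, -44)), m)), Function('s')(-91, -136)) = Add(Add(19994, Mul(Add(80, Mul(-1, -44)), 28)), Add(21, -136)) = Add(Add(19994, Mul(Add(80, 44), 28)), -115) = Add(Add(19994, Mul(124, 28)), -115) = Add(Add(19994, 3472), -115) = Add(23466, -115) = 23351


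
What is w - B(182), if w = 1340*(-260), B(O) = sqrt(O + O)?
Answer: -348400 - 2*sqrt(91) ≈ -3.4842e+5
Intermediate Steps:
B(O) = sqrt(2)*sqrt(O) (B(O) = sqrt(2*O) = sqrt(2)*sqrt(O))
w = -348400
w - B(182) = -348400 - sqrt(2)*sqrt(182) = -348400 - 2*sqrt(91)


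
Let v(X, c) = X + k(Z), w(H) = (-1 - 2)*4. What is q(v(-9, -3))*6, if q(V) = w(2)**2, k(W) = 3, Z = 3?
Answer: 864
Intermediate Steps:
w(H) = -12 (w(H) = -3*4 = -12)
v(X, c) = 3 + X (v(X, c) = X + 3 = 3 + X)
q(V) = 144 (q(V) = (-12)**2 = 144)
q(v(-9, -3))*6 = 144*6 = 864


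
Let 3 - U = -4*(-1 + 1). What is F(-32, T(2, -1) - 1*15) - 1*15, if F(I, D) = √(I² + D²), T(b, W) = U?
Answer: -15 + 4*√73 ≈ 19.176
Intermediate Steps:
U = 3 (U = 3 - (-4)*(-1 + 1) = 3 - (-4)*0 = 3 - 1*0 = 3 + 0 = 3)
T(b, W) = 3
F(I, D) = √(D² + I²)
F(-32, T(2, -1) - 1*15) - 1*15 = √((3 - 1*15)² + (-32)²) - 1*15 = √((3 - 15)² + 1024) - 15 = √((-12)² + 1024) - 15 = √(144 + 1024) - 15 = √1168 - 15 = 4*√73 - 15 = -15 + 4*√73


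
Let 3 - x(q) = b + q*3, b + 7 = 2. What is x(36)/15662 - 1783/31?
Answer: -13964223/242761 ≈ -57.523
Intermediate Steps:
b = -5 (b = -7 + 2 = -5)
x(q) = 8 - 3*q (x(q) = 3 - (-5 + q*3) = 3 - (-5 + 3*q) = 3 + (5 - 3*q) = 8 - 3*q)
x(36)/15662 - 1783/31 = (8 - 3*36)/15662 - 1783/31 = (8 - 108)*(1/15662) - 1783*1/31 = -100*1/15662 - 1783/31 = -50/7831 - 1783/31 = -13964223/242761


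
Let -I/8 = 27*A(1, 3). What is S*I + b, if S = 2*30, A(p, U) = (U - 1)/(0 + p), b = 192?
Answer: -25728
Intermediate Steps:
A(p, U) = (-1 + U)/p
I = -432 (I = -216*(-1 + 3)/1 = -216*1*2 = -216*2 = -8*54 = -432)
S = 60
S*I + b = 60*(-432) + 192 = -25920 + 192 = -25728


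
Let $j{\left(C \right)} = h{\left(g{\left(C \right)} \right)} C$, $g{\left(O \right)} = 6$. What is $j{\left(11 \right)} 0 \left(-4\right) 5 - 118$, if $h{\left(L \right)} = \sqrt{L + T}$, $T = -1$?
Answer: $-118$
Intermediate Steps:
$h{\left(L \right)} = \sqrt{-1 + L}$ ($h{\left(L \right)} = \sqrt{L - 1} = \sqrt{-1 + L}$)
$j{\left(C \right)} = C \sqrt{5}$ ($j{\left(C \right)} = \sqrt{-1 + 6} C = \sqrt{5} C = C \sqrt{5}$)
$j{\left(11 \right)} 0 \left(-4\right) 5 - 118 = 11 \sqrt{5} \cdot 0 \left(-4\right) 5 - 118 = 11 \sqrt{5} \cdot 0 \cdot 5 - 118 = 11 \sqrt{5} \cdot 0 - 118 = 0 - 118 = -118$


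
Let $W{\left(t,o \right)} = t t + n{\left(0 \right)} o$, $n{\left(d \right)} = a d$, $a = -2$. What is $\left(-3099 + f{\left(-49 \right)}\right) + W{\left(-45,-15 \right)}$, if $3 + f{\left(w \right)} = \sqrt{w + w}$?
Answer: $-1077 + 7 i \sqrt{2} \approx -1077.0 + 9.8995 i$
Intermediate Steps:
$n{\left(d \right)} = - 2 d$
$f{\left(w \right)} = -3 + \sqrt{2} \sqrt{w}$ ($f{\left(w \right)} = -3 + \sqrt{w + w} = -3 + \sqrt{2 w} = -3 + \sqrt{2} \sqrt{w}$)
$W{\left(t,o \right)} = t^{2}$ ($W{\left(t,o \right)} = t t + \left(-2\right) 0 o = t^{2} + 0 o = t^{2} + 0 = t^{2}$)
$\left(-3099 + f{\left(-49 \right)}\right) + W{\left(-45,-15 \right)} = \left(-3099 - \left(3 - \sqrt{2} \sqrt{-49}\right)\right) + \left(-45\right)^{2} = \left(-3099 - \left(3 - \sqrt{2} \cdot 7 i\right)\right) + 2025 = \left(-3099 - \left(3 - 7 i \sqrt{2}\right)\right) + 2025 = \left(-3102 + 7 i \sqrt{2}\right) + 2025 = -1077 + 7 i \sqrt{2}$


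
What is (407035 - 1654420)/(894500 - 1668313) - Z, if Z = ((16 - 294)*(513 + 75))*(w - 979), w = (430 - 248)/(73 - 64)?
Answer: -363829034015821/2321439 ≈ -1.5673e+8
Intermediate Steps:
w = 182/9 ≈ 20.222
Z = 470176952/3 (Z = ((16 - 294)*(513 + 75))*(182/9 - 979) = -278*588*(-8629/9) = -163464*(-8629/9) = 470176952/3 ≈ 1.5673e+8)
(407035 - 1654420)/(894500 - 1668313) - Z = (407035 - 1654420)/(894500 - 1668313) - 1*470176952/3 = -1247385/(-773813) - 470176952/3 = -1247385*(-1/773813) - 470176952/3 = 1247385/773813 - 470176952/3 = -363829034015821/2321439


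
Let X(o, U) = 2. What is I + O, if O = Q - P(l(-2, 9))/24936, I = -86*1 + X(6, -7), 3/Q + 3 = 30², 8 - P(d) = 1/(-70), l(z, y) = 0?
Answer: -14612967513/173970160 ≈ -83.997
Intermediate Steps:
P(d) = 561/70 (P(d) = 8 - 1/(-70) = 8 - 1*(-1/70) = 8 + 1/70 = 561/70)
Q = 1/299 (Q = 3/(-3 + 30²) = 3/(-3 + 900) = 3/897 = 3*(1/897) = 1/299 ≈ 0.0033445)
I = -84 (I = -86*1 + 2 = -86 + 2 = -84)
O = 525927/173970160 (O = 1/299 - 561/(70*24936) = 1/299 - 1*187/581840 = 1/299 - 187/581840 = 525927/173970160 ≈ 0.0030231)
I + O = -84 + 525927/173970160 = -14612967513/173970160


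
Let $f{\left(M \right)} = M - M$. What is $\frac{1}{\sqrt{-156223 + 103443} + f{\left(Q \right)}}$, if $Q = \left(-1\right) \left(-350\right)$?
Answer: $- \frac{i \sqrt{13195}}{26390} \approx - 0.0043528 i$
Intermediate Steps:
$Q = 350$
$f{\left(M \right)} = 0$
$\frac{1}{\sqrt{-156223 + 103443} + f{\left(Q \right)}} = \frac{1}{\sqrt{-156223 + 103443} + 0} = \frac{1}{\sqrt{-52780} + 0} = \frac{1}{2 i \sqrt{13195} + 0} = \frac{1}{2 i \sqrt{13195}} = - \frac{i \sqrt{13195}}{26390}$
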